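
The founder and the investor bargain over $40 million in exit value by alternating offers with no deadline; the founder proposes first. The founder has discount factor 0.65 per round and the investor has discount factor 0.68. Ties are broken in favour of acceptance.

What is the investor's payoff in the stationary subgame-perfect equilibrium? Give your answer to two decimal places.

17.06

When the founder proposes, the investor accepts any offer worth at least 0.68 times what the investor would get by proposing next round; and vice versa.
This gives x = 40 − 0.68y and y = 40 − 0.65x, where x and y are each side's share when it proposes.
Hence (1 − 0.68·0.65)x = 40(1 − 0.68), i.e. 0.558·x = 12.8.
x ≈ 22.9391; the investor's share is 40 − x ≈ 17.0609.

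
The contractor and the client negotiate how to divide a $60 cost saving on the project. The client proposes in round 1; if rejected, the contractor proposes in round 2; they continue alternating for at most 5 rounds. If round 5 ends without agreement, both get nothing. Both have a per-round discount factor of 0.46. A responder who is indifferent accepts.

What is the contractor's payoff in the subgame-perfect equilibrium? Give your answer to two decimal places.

18.06

Round 5 (the client proposes): rejection yields 0 for the contractor; the client offers 0 and keeps 60.
Round 4 (the contractor proposes): the client can get 60 next round, worth 0.46 × 60 = 27.6 now; the contractor offers that and keeps 32.4.
Round 3 (the client proposes): the contractor can get 32.4 next round, worth 0.46 × 32.4 = 14.904 now. The client offers 14.904 and keeps 60 − 14.904 = 45.096.
Round 2 (the contractor proposes): the client can get 45.096 next round, worth 0.46 × 45.096 = 20.74416 now. The contractor offers 20.74416 and keeps 60 − 20.74416 = 39.25584.
Round 1 (the client proposes): the contractor can get 39.25584 next round, worth 0.46 × 39.25584 = 18.0576864 now; the client offers that and keeps 41.9423136.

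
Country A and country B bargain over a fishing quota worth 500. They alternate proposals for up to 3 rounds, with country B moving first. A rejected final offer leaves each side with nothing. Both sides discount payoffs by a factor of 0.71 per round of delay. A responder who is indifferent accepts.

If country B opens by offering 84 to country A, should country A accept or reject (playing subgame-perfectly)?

Round 3 (country B proposes): country A will accept anything ≥ 0, so country B offers 0 and keeps 500.
Round 2 (country A proposes): country B can get 500 next round, worth 0.71 × 500 = 355 now; country A offers that and keeps 145.
So by rejecting in round 1, country A gets 145 next round, worth 0.71 × 145 = 102.95 now.
Offer 84 < 102.95, so country A rejects.

Reject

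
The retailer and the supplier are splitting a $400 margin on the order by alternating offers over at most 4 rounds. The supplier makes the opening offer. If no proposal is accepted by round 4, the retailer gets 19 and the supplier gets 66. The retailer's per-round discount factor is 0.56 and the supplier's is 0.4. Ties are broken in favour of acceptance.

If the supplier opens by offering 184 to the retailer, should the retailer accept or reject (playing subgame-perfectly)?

Round 4 (the retailer proposes): the supplier gets 66 if talks fail, so the retailer offers 66 and keeps 334.
Round 3 (the supplier proposes): the retailer can get 334 next round, worth 0.56 × 334 = 187.04 now, so the supplier offers 187.04, keeping 212.96.
Round 2 (the retailer proposes): the supplier can get 212.96 next round, worth 0.4 × 212.96 = 85.184 now, so the retailer offers 85.184, keeping 314.816.
So by rejecting in round 1, the retailer gets 314.816 next round, worth 0.56 × 314.816 = 176.29696 now.
Offer 184 ≥ 176.29696, so the retailer accepts.

Accept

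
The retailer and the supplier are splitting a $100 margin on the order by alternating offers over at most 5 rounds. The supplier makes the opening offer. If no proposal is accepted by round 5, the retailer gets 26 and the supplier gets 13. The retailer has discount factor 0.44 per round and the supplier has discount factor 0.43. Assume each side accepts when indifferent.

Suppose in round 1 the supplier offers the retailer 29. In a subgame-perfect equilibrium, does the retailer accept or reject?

Reject

Round 5 (the supplier proposes): the retailer gets 26 if talks fail, so the supplier offers 26 and keeps 74.
Round 4 (the retailer proposes): the supplier can get 74 next round, worth 0.43 × 74 = 31.82 now; the retailer offers that and keeps 68.18.
Round 3 (the supplier proposes): the retailer can get 68.18 next round, worth 0.44 × 68.18 = 29.9992 now, so the supplier offers 29.9992, keeping 70.0008.
Round 2 (the retailer proposes): the supplier can get 70.0008 next round, worth 0.43 × 70.0008 = 30.100344 now. The retailer offers 30.100344 and keeps 100 − 30.100344 = 69.899656.
So by rejecting in round 1, the retailer gets 69.899656 next round, worth 0.44 × 69.899656 = 30.75584864 now.
Offer 29 < 30.75584864, so the retailer rejects.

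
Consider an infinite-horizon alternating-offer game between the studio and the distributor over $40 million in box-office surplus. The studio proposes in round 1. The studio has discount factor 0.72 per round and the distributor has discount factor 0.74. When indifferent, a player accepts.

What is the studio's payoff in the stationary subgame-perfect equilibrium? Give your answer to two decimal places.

22.26

In a stationary SPE each proposer offers the other exactly their discounted continuation value.
If the studio keeps x when proposing and the distributor keeps y when proposing, then x = 40 − 0.74y and y = 40 − 0.72x.
Solving: x = 40(1 − 0.74) / (1 − 0.72·0.74) = 10.4 / 0.4672 ≈ 22.2603.
The distributor gets 40 − 22.2603 ≈ 17.7397.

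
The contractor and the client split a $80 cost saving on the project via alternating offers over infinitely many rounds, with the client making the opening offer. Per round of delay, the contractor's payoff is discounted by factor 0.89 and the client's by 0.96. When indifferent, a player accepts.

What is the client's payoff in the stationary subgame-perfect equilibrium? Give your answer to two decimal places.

In a stationary SPE each proposer offers the other exactly their discounted continuation value.
If the client keeps x when proposing and the contractor keeps y when proposing, then x = 80 − 0.89y and y = 80 − 0.96x.
Solving: x = 80(1 − 0.89) / (1 − 0.96·0.89) = 8.8 / 0.1456 ≈ 60.4396.
The contractor gets 80 − 60.4396 ≈ 19.5604.

60.44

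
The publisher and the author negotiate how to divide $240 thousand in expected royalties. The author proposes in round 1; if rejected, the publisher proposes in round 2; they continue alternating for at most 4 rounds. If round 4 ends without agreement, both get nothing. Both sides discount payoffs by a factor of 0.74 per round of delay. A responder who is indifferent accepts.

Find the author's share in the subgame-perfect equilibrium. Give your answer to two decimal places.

Round 4 (the publisher proposes): rejection yields 0 for the author; the publisher offers 0 and keeps 240.
Round 3 (the author proposes): the publisher can get 240 next round, worth 0.74 × 240 = 177.6 now; the author offers that and keeps 62.4.
Round 2 (the publisher proposes): the author can get 62.4 next round, worth 0.74 × 62.4 = 46.176 now, so the publisher offers 46.176, keeping 193.824.
Round 1 (the author proposes): the publisher can get 193.824 next round, worth 0.74 × 193.824 = 143.42976 now; the author offers that and keeps 96.57024.

96.57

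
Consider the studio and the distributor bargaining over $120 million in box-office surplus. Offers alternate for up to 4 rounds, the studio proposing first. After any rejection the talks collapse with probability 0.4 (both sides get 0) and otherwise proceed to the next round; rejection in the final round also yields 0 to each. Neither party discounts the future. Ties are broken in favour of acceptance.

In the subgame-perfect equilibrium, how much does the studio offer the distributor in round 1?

54.72

Round 4 (the distributor proposes): rejection yields 0 for the studio; the distributor offers 0 and keeps 120.
Round 3 (the studio proposes): rejecting gives the distributor an expected 0.6 × 120 = 72; the studio offers that and keeps 48.
Round 2 (the distributor proposes): rejecting gives the studio an expected 0.6 × 48 = 28.8, so the distributor offers 28.8, keeping 91.2.
Round 1 (the studio proposes): rejecting gives the distributor an expected 0.6 × 91.2 = 54.72, so the studio offers 54.72, keeping 65.28.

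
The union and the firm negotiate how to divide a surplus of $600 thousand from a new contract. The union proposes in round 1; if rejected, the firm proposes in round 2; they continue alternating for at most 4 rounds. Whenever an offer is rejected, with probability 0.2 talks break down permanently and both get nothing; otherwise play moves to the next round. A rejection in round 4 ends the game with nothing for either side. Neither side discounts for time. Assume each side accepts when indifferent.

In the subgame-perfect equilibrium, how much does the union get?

By backward induction:
Round 4 (the firm proposes): rejection yields 0 for the union; the firm offers 0 and keeps 600.
Round 3 (the union proposes): rejecting gives the firm an expected 0.8 × 600 = 480. The union offers 480 and keeps 600 − 480 = 120.
Round 2 (the firm proposes): rejecting gives the union an expected 0.8 × 120 = 96. The firm offers 96 and keeps 600 − 96 = 504.
Round 1 (the union proposes): rejecting gives the firm an expected 0.8 × 504 = 403.2. The union offers 403.2 and keeps 600 − 403.2 = 196.8.

196.8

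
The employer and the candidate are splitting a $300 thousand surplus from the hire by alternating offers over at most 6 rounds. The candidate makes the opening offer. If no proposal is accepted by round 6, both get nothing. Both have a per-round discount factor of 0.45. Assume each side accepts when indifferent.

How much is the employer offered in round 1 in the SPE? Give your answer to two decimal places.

94.82

Round 6 (the employer proposes): the candidate will accept anything ≥ 0, so the employer offers 0 and keeps 300.
Round 5 (the candidate proposes): the employer can get 300 next round, worth 0.45 × 300 = 135 now; the candidate offers that and keeps 165.
Round 4 (the employer proposes): the candidate can get 165 next round, worth 0.45 × 165 = 74.25 now; the employer offers that and keeps 225.75.
Round 3 (the candidate proposes): the employer can get 225.75 next round, worth 0.45 × 225.75 = 101.5875 now, so the candidate offers 101.5875, keeping 198.4125.
Round 2 (the employer proposes): the candidate can get 198.4125 next round, worth 0.45 × 198.4125 = 89.285625 now, so the employer offers 89.285625, keeping 210.714375.
Round 1 (the candidate proposes): the employer can get 210.714375 next round, worth 0.45 × 210.714375 = 94.82146875 now, so the candidate offers 94.82146875, keeping 205.17853125.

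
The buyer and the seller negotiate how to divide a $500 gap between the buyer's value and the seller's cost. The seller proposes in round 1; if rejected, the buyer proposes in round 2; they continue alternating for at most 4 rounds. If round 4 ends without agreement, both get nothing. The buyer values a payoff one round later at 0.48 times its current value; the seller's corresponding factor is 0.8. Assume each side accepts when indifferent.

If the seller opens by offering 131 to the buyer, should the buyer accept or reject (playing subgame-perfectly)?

Round 4 (the buyer proposes): the seller will accept anything ≥ 0, so the buyer offers 0 and keeps 500.
Round 3 (the seller proposes): the buyer can get 500 next round, worth 0.48 × 500 = 240 now; the seller offers that and keeps 260.
Round 2 (the buyer proposes): the seller can get 260 next round, worth 0.8 × 260 = 208 now; the buyer offers that and keeps 292.
So by rejecting in round 1, the buyer gets 292 next round, worth 0.48 × 292 = 140.16 now.
Offer 131 < 140.16, so the buyer rejects.

Reject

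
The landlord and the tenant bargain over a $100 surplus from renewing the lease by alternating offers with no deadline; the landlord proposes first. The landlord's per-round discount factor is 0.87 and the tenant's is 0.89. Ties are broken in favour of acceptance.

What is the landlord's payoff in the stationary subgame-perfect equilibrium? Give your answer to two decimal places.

When the landlord proposes, the tenant accepts any offer worth at least 0.89 times what the tenant would get by proposing next round; and vice versa.
This gives x = 100 − 0.89y and y = 100 − 0.87x, where x and y are each side's share when it proposes.
Hence (1 − 0.89·0.87)x = 100(1 − 0.89), i.e. 0.2257·x = 11.
x ≈ 48.7373; the tenant's share is 100 − x ≈ 51.2627.

48.74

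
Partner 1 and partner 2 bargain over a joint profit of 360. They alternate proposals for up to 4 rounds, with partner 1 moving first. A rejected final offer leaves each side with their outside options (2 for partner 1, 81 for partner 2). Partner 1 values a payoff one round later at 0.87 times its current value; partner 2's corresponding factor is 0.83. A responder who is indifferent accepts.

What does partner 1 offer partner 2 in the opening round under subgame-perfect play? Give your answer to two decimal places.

Round 4 (partner 2 proposes): partner 1 gets 2 if talks fail, so partner 2 offers 2 and keeps 358.
Round 3 (partner 1 proposes): partner 2 can get 358 next round, worth 0.83 × 358 = 297.14 now; partner 1 offers that and keeps 62.86.
Round 2 (partner 2 proposes): partner 1 can get 62.86 next round, worth 0.87 × 62.86 = 54.6882 now. Partner 2 offers 54.6882 and keeps 360 − 54.6882 = 305.3118.
Round 1 (partner 1 proposes): partner 2 can get 305.3118 next round, worth 0.83 × 305.3118 = 253.408794 now. Partner 1 offers 253.408794 and keeps 360 − 253.408794 = 106.591206.

253.41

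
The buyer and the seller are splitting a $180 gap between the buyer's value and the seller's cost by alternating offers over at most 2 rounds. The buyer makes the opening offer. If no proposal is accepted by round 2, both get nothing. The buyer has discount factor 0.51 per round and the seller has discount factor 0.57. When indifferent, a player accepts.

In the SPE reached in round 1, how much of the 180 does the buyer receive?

By backward induction:
Round 2 (the seller proposes): rejection yields 0 for the buyer; the seller offers 0 and keeps 180.
Round 1 (the buyer proposes): the seller can get 180 next round, worth 0.57 × 180 = 102.6 now, so the buyer offers 102.6, keeping 77.4.

77.4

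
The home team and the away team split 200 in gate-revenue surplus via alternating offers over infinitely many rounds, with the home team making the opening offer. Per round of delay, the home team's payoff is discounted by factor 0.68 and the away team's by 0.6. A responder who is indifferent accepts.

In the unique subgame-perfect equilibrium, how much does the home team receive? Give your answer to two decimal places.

135.14

When the home team proposes, the away team accepts any offer worth at least 0.6 times what the away team would get by proposing next round; and vice versa.
This gives x = 200 − 0.6y and y = 200 − 0.68x, where x and y are each side's share when it proposes.
Hence (1 − 0.6·0.68)x = 200(1 − 0.6), i.e. 0.592·x = 80.
x ≈ 135.1351; the away team's share is 200 − x ≈ 64.8649.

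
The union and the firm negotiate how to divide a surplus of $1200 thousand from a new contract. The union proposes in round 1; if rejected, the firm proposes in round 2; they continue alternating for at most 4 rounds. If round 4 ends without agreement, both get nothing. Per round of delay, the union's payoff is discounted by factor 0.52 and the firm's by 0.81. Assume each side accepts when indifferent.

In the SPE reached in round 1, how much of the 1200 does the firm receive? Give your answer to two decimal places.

By backward induction:
Round 4 (the firm proposes): the union will accept anything ≥ 0, so the firm offers 0 and keeps 1200.
Round 3 (the union proposes): the firm can get 1200 next round, worth 0.81 × 1200 = 972 now. The union offers 972 and keeps 1200 − 972 = 228.
Round 2 (the firm proposes): the union can get 228 next round, worth 0.52 × 228 = 118.56 now; the firm offers that and keeps 1081.44.
Round 1 (the union proposes): the firm can get 1081.44 next round, worth 0.81 × 1081.44 = 875.9664 now; the union offers that and keeps 324.0336.

875.97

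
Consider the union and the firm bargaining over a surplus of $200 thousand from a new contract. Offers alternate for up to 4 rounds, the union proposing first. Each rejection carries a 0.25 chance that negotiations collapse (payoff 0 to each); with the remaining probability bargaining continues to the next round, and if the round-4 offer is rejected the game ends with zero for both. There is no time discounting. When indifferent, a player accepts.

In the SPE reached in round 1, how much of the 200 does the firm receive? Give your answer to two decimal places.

121.88

By backward induction:
Round 4 (the firm proposes): rejection yields 0 for the union; the firm offers 0 and keeps 200.
Round 3 (the union proposes): rejecting gives the firm an expected 0.75 × 200 = 150; the union offers that and keeps 50.
Round 2 (the firm proposes): rejecting gives the union an expected 0.75 × 50 = 37.5. The firm offers 37.5 and keeps 200 − 37.5 = 162.5.
Round 1 (the union proposes): rejecting gives the firm an expected 0.75 × 162.5 = 121.875. The union offers 121.875 and keeps 200 − 121.875 = 78.125.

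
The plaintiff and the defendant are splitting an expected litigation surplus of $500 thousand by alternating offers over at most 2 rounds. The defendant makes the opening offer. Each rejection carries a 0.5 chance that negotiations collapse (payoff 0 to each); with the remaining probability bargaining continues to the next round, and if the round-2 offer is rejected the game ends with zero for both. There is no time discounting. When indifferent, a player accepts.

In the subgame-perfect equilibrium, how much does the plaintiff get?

250

By backward induction:
Round 2 (the plaintiff proposes): rejection yields 0 for the defendant; the plaintiff offers 0 and keeps 500.
Round 1 (the defendant proposes): rejecting gives the plaintiff an expected 0.5 × 500 = 250, so the defendant offers 250, keeping 250.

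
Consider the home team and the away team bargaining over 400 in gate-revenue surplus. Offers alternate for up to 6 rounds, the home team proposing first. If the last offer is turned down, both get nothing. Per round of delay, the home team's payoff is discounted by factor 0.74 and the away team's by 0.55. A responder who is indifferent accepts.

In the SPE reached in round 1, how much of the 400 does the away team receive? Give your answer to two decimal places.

116.92

Round 6 (the away team proposes): rejection yields 0 for the home team; the away team offers 0 and keeps 400.
Round 5 (the home team proposes): the away team can get 400 next round, worth 0.55 × 400 = 220 now. The home team offers 220 and keeps 400 − 220 = 180.
Round 4 (the away team proposes): the home team can get 180 next round, worth 0.74 × 180 = 133.2 now; the away team offers that and keeps 266.8.
Round 3 (the home team proposes): the away team can get 266.8 next round, worth 0.55 × 266.8 = 146.74 now; the home team offers that and keeps 253.26.
Round 2 (the away team proposes): the home team can get 253.26 next round, worth 0.74 × 253.26 = 187.4124 now, so the away team offers 187.4124, keeping 212.5876.
Round 1 (the home team proposes): the away team can get 212.5876 next round, worth 0.55 × 212.5876 = 116.92318 now; the home team offers that and keeps 283.07682.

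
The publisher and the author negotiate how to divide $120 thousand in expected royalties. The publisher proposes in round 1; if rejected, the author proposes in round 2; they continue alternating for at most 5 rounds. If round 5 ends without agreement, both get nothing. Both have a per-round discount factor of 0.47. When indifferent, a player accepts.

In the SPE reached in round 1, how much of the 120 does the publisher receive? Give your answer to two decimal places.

Round 5 (the publisher proposes): the author will accept anything ≥ 0, so the publisher offers 0 and keeps 120.
Round 4 (the author proposes): the publisher can get 120 next round, worth 0.47 × 120 = 56.4 now; the author offers that and keeps 63.6.
Round 3 (the publisher proposes): the author can get 63.6 next round, worth 0.47 × 63.6 = 29.892 now. The publisher offers 29.892 and keeps 120 − 29.892 = 90.108.
Round 2 (the author proposes): the publisher can get 90.108 next round, worth 0.47 × 90.108 = 42.35076 now; the author offers that and keeps 77.64924.
Round 1 (the publisher proposes): the author can get 77.64924 next round, worth 0.47 × 77.64924 = 36.4951428 now. The publisher offers 36.4951428 and keeps 120 − 36.4951428 = 83.5048572.

83.50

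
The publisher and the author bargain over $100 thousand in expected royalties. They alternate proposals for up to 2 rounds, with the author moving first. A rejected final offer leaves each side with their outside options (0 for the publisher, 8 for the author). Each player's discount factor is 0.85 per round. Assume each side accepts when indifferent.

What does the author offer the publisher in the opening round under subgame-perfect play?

78.2

Work backward from the last round.
Round 2 (the publisher proposes): the author gets 8 if talks fail, so the publisher offers 8 and keeps 92.
Round 1 (the author proposes): the publisher can get 92 next round, worth 0.85 × 92 = 78.2 now, so the author offers 78.2, keeping 21.8.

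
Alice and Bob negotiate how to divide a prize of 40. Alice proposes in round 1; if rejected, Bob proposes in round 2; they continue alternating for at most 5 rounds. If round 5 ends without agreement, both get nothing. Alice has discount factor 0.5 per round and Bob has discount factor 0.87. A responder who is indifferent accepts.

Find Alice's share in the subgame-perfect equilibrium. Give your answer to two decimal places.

Round 5 (Alice proposes): rejection yields 0 for Bob; Alice offers 0 and keeps 40.
Round 4 (Bob proposes): Alice can get 40 next round, worth 0.5 × 40 = 20 now; Bob offers that and keeps 20.
Round 3 (Alice proposes): Bob can get 20 next round, worth 0.87 × 20 = 17.4 now. Alice offers 17.4 and keeps 40 − 17.4 = 22.6.
Round 2 (Bob proposes): Alice can get 22.6 next round, worth 0.5 × 22.6 = 11.3 now, so Bob offers 11.3, keeping 28.7.
Round 1 (Alice proposes): Bob can get 28.7 next round, worth 0.87 × 28.7 = 24.969 now. Alice offers 24.969 and keeps 40 − 24.969 = 15.031.

15.03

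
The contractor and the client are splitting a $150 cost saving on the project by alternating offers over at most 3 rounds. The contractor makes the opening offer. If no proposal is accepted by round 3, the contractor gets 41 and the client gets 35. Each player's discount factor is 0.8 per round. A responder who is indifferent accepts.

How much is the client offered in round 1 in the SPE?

46.4

Round 3 (the contractor proposes): the client gets 35 if talks fail, so the contractor offers 35 and keeps 115.
Round 2 (the client proposes): the contractor can get 115 next round, worth 0.8 × 115 = 92 now, so the client offers 92, keeping 58.
Round 1 (the contractor proposes): the client can get 58 next round, worth 0.8 × 58 = 46.4 now. The contractor offers 46.4 and keeps 150 − 46.4 = 103.6.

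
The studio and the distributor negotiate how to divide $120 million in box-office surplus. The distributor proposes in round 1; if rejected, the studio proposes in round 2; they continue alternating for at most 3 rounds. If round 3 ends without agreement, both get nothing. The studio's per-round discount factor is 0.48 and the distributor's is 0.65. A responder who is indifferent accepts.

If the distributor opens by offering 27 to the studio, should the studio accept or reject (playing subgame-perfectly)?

Round 3 (the distributor proposes): rejection yields 0 for the studio; the distributor offers 0 and keeps 120.
Round 2 (the studio proposes): the distributor can get 120 next round, worth 0.65 × 120 = 78 now. The studio offers 78 and keeps 120 − 78 = 42.
So by rejecting in round 1, the studio gets 42 next round, worth 0.48 × 42 = 20.16 now.
Offer 27 ≥ 20.16, so the studio accepts.

Accept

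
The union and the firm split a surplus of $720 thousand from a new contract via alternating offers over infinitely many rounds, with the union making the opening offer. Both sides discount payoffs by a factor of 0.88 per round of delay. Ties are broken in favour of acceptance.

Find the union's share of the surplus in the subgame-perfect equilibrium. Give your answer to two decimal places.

382.98

When the union proposes, the firm accepts any offer worth at least 0.88 times what the firm would get by proposing next round; and vice versa.
This gives x = 720 − 0.88y and y = 720 − 0.88x, where x and y are each side's share when it proposes.
Hence (1 − 0.88·0.88)x = 720(1 − 0.88), i.e. 0.2256·x = 86.4.
x ≈ 382.9787; the firm's share is 720 − x ≈ 337.0213.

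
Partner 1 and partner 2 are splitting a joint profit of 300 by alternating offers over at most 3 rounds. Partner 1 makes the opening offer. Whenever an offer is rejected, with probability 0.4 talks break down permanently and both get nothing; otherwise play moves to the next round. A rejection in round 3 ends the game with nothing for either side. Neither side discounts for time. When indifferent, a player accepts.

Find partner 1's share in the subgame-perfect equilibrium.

Round 3 (partner 1 proposes): rejection yields 0 for partner 2; partner 1 offers 0 and keeps 300.
Round 2 (partner 2 proposes): rejecting gives partner 1 an expected 0.6 × 300 = 180; partner 2 offers that and keeps 120.
Round 1 (partner 1 proposes): rejecting gives partner 2 an expected 0.6 × 120 = 72, so partner 1 offers 72, keeping 228.

228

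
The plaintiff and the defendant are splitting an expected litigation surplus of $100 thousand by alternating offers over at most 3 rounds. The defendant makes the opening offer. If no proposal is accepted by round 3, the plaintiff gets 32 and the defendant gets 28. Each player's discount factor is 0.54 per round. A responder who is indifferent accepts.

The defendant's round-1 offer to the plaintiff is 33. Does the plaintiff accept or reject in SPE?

Reject

Round 3 (the defendant proposes): the plaintiff gets 32 if talks fail, so the defendant offers 32 and keeps 68.
Round 2 (the plaintiff proposes): the defendant can get 68 next round, worth 0.54 × 68 = 36.72 now, so the plaintiff offers 36.72, keeping 63.28.
So by rejecting in round 1, the plaintiff gets 63.28 next round, worth 0.54 × 63.28 = 34.1712 now.
Offer 33 < 34.1712, so the plaintiff rejects.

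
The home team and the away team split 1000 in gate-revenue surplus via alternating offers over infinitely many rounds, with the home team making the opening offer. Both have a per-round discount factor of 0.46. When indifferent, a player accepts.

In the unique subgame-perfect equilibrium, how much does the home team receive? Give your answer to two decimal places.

In a stationary SPE each proposer offers the other exactly their discounted continuation value.
If the home team keeps x when proposing and the away team keeps y when proposing, then x = 1000 − 0.46y and y = 1000 − 0.46x.
Solving: x = 1000(1 − 0.46) / (1 − 0.46·0.46) = 540 / 0.7884 ≈ 684.9315.
The away team gets 1000 − 684.9315 ≈ 315.0685.

684.93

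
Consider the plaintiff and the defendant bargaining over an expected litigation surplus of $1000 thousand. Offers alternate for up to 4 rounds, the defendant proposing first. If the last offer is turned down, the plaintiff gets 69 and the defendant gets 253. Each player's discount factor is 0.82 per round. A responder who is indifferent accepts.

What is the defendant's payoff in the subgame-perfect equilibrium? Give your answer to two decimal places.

440.53

Round 4 (the plaintiff proposes): the defendant gets 253 if talks fail, so the plaintiff offers 253 and keeps 747.
Round 3 (the defendant proposes): the plaintiff can get 747 next round, worth 0.82 × 747 = 612.54 now, so the defendant offers 612.54, keeping 387.46.
Round 2 (the plaintiff proposes): the defendant can get 387.46 next round, worth 0.82 × 387.46 = 317.7172 now, so the plaintiff offers 317.7172, keeping 682.2828.
Round 1 (the defendant proposes): the plaintiff can get 682.2828 next round, worth 0.82 × 682.2828 = 559.471896 now. The defendant offers 559.471896 and keeps 1000 − 559.471896 = 440.528104.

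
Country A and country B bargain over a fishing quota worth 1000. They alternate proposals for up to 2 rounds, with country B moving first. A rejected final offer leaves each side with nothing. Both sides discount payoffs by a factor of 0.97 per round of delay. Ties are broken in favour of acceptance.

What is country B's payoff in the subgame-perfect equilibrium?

30

By backward induction:
Round 2 (country A proposes): rejection yields 0 for country B; country A offers 0 and keeps 1000.
Round 1 (country B proposes): country A can get 1000 next round, worth 0.97 × 1000 = 970 now. Country B offers 970 and keeps 1000 − 970 = 30.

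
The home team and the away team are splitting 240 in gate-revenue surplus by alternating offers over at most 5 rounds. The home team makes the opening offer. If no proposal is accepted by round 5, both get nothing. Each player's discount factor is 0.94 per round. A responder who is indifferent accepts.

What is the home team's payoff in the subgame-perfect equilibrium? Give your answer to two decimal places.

214.50

Round 5 (the home team proposes): rejection yields 0 for the away team; the home team offers 0 and keeps 240.
Round 4 (the away team proposes): the home team can get 240 next round, worth 0.94 × 240 = 225.6 now, so the away team offers 225.6, keeping 14.4.
Round 3 (the home team proposes): the away team can get 14.4 next round, worth 0.94 × 14.4 = 13.536 now; the home team offers that and keeps 226.464.
Round 2 (the away team proposes): the home team can get 226.464 next round, worth 0.94 × 226.464 = 212.87616 now. The away team offers 212.87616 and keeps 240 − 212.87616 = 27.12384.
Round 1 (the home team proposes): the away team can get 27.12384 next round, worth 0.94 × 27.12384 = 25.4964096 now, so the home team offers 25.4964096, keeping 214.5035904.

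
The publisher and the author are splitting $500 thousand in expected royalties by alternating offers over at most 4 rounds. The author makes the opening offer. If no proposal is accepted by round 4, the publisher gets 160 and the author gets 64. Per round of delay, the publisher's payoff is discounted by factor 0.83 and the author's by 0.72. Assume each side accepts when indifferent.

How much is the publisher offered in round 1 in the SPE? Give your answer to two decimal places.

332.46

Round 4 (the publisher proposes): the author gets 64 if talks fail, so the publisher offers 64 and keeps 436.
Round 3 (the author proposes): the publisher can get 436 next round, worth 0.83 × 436 = 361.88 now; the author offers that and keeps 138.12.
Round 2 (the publisher proposes): the author can get 138.12 next round, worth 0.72 × 138.12 = 99.4464 now, so the publisher offers 99.4464, keeping 400.5536.
Round 1 (the author proposes): the publisher can get 400.5536 next round, worth 0.83 × 400.5536 = 332.459488 now, so the author offers 332.459488, keeping 167.540512.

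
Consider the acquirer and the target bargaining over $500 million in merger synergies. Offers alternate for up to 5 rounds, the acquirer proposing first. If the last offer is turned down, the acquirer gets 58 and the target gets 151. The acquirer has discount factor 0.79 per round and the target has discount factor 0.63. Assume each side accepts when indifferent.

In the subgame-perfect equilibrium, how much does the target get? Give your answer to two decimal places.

136.48

Round 5 (the acquirer proposes): the target gets 151 if talks fail, so the acquirer offers 151 and keeps 349.
Round 4 (the target proposes): the acquirer can get 349 next round, worth 0.79 × 349 = 275.71 now. The target offers 275.71 and keeps 500 − 275.71 = 224.29.
Round 3 (the acquirer proposes): the target can get 224.29 next round, worth 0.63 × 224.29 = 141.3027 now. The acquirer offers 141.3027 and keeps 500 − 141.3027 = 358.6973.
Round 2 (the target proposes): the acquirer can get 358.6973 next round, worth 0.79 × 358.6973 = 283.370867 now. The target offers 283.370867 and keeps 500 − 283.370867 = 216.629133.
Round 1 (the acquirer proposes): the target can get 216.629133 next round, worth 0.63 × 216.629133 = 136.47635379 now. The acquirer offers 136.47635379 and keeps 500 − 136.47635379 = 363.52364621.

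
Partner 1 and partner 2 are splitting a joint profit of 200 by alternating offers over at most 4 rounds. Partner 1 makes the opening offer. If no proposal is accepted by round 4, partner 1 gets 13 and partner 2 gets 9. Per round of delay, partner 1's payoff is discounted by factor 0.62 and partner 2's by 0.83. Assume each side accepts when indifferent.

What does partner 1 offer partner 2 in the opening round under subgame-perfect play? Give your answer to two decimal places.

Round 4 (partner 2 proposes): partner 1 gets 13 if talks fail, so partner 2 offers 13 and keeps 187.
Round 3 (partner 1 proposes): partner 2 can get 187 next round, worth 0.83 × 187 = 155.21 now. Partner 1 offers 155.21 and keeps 200 − 155.21 = 44.79.
Round 2 (partner 2 proposes): partner 1 can get 44.79 next round, worth 0.62 × 44.79 = 27.7698 now; partner 2 offers that and keeps 172.2302.
Round 1 (partner 1 proposes): partner 2 can get 172.2302 next round, worth 0.83 × 172.2302 = 142.951066 now; partner 1 offers that and keeps 57.048934.

142.95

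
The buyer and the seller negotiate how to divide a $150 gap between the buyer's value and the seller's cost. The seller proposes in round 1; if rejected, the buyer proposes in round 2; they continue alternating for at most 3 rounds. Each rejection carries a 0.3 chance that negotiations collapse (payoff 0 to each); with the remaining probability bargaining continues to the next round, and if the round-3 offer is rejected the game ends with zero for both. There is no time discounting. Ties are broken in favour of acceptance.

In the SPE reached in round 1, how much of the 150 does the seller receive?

Round 3 (the seller proposes): the buyer will accept anything ≥ 0, so the seller offers 0 and keeps 150.
Round 2 (the buyer proposes): rejecting gives the seller an expected 0.7 × 150 = 105. The buyer offers 105 and keeps 150 − 105 = 45.
Round 1 (the seller proposes): rejecting gives the buyer an expected 0.7 × 45 = 31.5; the seller offers that and keeps 118.5.

118.5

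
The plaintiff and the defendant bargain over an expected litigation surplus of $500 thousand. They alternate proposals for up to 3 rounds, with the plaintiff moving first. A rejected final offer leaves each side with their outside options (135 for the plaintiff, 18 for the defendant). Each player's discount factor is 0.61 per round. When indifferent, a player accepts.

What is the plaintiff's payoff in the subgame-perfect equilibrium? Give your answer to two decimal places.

Solve by backward induction from round 3.
Round 3 (the plaintiff proposes): the defendant gets 18 if talks fail, so the plaintiff offers 18 and keeps 482.
Round 2 (the defendant proposes): the plaintiff can get 482 next round, worth 0.61 × 482 = 294.02 now. The defendant offers 294.02 and keeps 500 − 294.02 = 205.98.
Round 1 (the plaintiff proposes): the defendant can get 205.98 next round, worth 0.61 × 205.98 = 125.6478 now. The plaintiff offers 125.6478 and keeps 500 − 125.6478 = 374.3522.

374.35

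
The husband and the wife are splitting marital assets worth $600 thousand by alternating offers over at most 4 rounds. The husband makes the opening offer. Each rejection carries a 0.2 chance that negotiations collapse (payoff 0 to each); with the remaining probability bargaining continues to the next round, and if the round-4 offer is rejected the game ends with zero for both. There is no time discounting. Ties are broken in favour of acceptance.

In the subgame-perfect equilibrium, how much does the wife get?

403.2

Round 4 (the wife proposes): rejection yields 0 for the husband; the wife offers 0 and keeps 600.
Round 3 (the husband proposes): rejecting gives the wife an expected 0.8 × 600 = 480. The husband offers 480 and keeps 600 − 480 = 120.
Round 2 (the wife proposes): rejecting gives the husband an expected 0.8 × 120 = 96; the wife offers that and keeps 504.
Round 1 (the husband proposes): rejecting gives the wife an expected 0.8 × 504 = 403.2. The husband offers 403.2 and keeps 600 − 403.2 = 196.8.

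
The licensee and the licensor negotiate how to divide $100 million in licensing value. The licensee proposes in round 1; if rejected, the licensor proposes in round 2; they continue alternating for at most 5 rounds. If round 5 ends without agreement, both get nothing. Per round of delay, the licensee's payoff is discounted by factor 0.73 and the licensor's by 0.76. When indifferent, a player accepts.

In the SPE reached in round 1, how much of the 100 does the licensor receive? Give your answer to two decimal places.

Round 5 (the licensee proposes): the licensor will accept anything ≥ 0, so the licensee offers 0 and keeps 100.
Round 4 (the licensor proposes): the licensee can get 100 next round, worth 0.73 × 100 = 73 now; the licensor offers that and keeps 27.
Round 3 (the licensee proposes): the licensor can get 27 next round, worth 0.76 × 27 = 20.52 now, so the licensee offers 20.52, keeping 79.48.
Round 2 (the licensor proposes): the licensee can get 79.48 next round, worth 0.73 × 79.48 = 58.0204 now, so the licensor offers 58.0204, keeping 41.9796.
Round 1 (the licensee proposes): the licensor can get 41.9796 next round, worth 0.76 × 41.9796 = 31.904496 now. The licensee offers 31.904496 and keeps 100 − 31.904496 = 68.095504.

31.90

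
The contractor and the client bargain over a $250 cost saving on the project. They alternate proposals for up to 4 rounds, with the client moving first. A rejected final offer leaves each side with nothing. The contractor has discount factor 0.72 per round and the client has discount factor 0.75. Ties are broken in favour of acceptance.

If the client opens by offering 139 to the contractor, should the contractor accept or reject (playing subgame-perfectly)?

Reject

Work out the contractor's continuation value if the offer is rejected.
Round 4 (the contractor proposes): rejection yields 0 for the client; the contractor offers 0 and keeps 250.
Round 3 (the client proposes): the contractor can get 250 next round, worth 0.72 × 250 = 180 now, so the client offers 180, keeping 70.
Round 2 (the contractor proposes): the client can get 70 next round, worth 0.75 × 70 = 52.5 now, so the contractor offers 52.5, keeping 197.5.
So by rejecting in round 1, the contractor gets 197.5 next round, worth 0.72 × 197.5 = 142.2 now.
Offer 139 < 142.2, so the contractor rejects.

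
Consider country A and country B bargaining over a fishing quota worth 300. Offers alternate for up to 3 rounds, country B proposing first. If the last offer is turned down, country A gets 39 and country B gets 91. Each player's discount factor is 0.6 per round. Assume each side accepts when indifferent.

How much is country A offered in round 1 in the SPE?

86.04

Round 3 (country B proposes): country A gets 39 if talks fail, so country B offers 39 and keeps 261.
Round 2 (country A proposes): country B can get 261 next round, worth 0.6 × 261 = 156.6 now. Country A offers 156.6 and keeps 300 − 156.6 = 143.4.
Round 1 (country B proposes): country A can get 143.4 next round, worth 0.6 × 143.4 = 86.04 now. Country B offers 86.04 and keeps 300 − 86.04 = 213.96.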